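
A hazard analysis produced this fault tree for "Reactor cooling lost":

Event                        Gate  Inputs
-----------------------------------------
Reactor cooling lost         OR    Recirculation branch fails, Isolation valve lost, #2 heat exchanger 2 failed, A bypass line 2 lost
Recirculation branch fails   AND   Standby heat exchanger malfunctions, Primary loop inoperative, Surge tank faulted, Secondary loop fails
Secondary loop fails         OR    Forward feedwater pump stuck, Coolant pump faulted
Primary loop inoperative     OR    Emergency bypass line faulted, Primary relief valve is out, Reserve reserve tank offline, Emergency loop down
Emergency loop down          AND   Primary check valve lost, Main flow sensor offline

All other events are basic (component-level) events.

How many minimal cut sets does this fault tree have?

Emergency loop down [AND]: one cut set from each child combined → 1 × 1 = 1 cut set(s).
Primary loop inoperative [OR]: union of children's cut sets → 4 cut set(s).
Secondary loop fails [OR]: union of children's cut sets → 2 cut set(s).
Recirculation branch fails [AND]: one cut set from each child combined → 1 × 4 × 1 × 2 = 8 cut set(s).
Reactor cooling lost [OR]: union of children's cut sets → 11 cut set(s).

11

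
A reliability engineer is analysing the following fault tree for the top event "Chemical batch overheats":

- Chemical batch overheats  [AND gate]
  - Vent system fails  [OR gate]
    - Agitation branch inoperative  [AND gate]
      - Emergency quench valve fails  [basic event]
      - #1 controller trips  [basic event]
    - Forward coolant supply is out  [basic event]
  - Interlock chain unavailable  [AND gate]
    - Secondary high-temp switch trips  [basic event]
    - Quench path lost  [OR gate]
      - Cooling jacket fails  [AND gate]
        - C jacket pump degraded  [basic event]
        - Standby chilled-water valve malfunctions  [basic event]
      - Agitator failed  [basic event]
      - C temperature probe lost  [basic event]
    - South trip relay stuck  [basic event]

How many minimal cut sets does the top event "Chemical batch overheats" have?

Agitation branch inoperative [AND]: one cut set from each child combined → 1 × 1 = 1 cut set(s).
Vent system fails [OR]: union of children's cut sets → 2 cut set(s).
Cooling jacket fails [AND]: one cut set from each child combined → 1 × 1 = 1 cut set(s).
Quench path lost [OR]: union of children's cut sets → 3 cut set(s).
Interlock chain unavailable [AND]: one cut set from each child combined → 1 × 3 × 1 = 3 cut set(s).
Chemical batch overheats [AND]: one cut set from each child combined → 2 × 3 = 6 cut set(s).
Minimal cut sets: {#1 controller trips, C jacket pump degraded, Emergency quench valve fails, Secondary high-temp switch trips, South trip relay stuck, Standby chilled-water valve malfunctions}; {#1 controller trips, Agitator failed, Emergency quench valve fails, Secondary high-temp switch trips, South trip relay stuck}; {#1 controller trips, C temperature probe lost, Emergency quench valve fails, Secondary high-temp switch trips, South trip relay stuck}; {C jacket pump degraded, Forward coolant supply is out, Secondary high-temp switch trips, South trip relay stuck, Standby chilled-water valve malfunctions}; {Agitator failed, Forward coolant supply is out, Secondary high-temp switch trips, South trip relay stuck}; {C temperature probe lost, Forward coolant supply is out, Secondary high-temp switch trips, South trip relay stuck}.

6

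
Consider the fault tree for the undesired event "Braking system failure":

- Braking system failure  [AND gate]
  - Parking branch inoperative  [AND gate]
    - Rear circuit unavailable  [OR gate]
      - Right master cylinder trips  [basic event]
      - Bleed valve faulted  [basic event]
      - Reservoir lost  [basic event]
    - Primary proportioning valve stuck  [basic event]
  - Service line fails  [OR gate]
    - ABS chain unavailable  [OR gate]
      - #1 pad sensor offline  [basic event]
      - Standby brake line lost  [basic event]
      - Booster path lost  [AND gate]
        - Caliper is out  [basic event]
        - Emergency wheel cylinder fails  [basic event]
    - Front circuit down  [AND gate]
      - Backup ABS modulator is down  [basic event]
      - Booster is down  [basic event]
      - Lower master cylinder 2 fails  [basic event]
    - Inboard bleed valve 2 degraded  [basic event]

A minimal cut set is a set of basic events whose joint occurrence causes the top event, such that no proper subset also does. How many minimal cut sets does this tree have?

Rear circuit unavailable [OR]: union of children's cut sets → 3 cut set(s).
Parking branch inoperative [AND]: one cut set from each child combined → 3 × 1 = 3 cut set(s).
Booster path lost [AND]: one cut set from each child combined → 1 × 1 = 1 cut set(s).
ABS chain unavailable [OR]: union of children's cut sets → 3 cut set(s).
Front circuit down [AND]: one cut set from each child combined → 1 × 1 × 1 = 1 cut set(s).
Service line fails [OR]: union of children's cut sets → 5 cut set(s).
Braking system failure [AND]: one cut set from each child combined → 3 × 5 = 15 cut set(s).

15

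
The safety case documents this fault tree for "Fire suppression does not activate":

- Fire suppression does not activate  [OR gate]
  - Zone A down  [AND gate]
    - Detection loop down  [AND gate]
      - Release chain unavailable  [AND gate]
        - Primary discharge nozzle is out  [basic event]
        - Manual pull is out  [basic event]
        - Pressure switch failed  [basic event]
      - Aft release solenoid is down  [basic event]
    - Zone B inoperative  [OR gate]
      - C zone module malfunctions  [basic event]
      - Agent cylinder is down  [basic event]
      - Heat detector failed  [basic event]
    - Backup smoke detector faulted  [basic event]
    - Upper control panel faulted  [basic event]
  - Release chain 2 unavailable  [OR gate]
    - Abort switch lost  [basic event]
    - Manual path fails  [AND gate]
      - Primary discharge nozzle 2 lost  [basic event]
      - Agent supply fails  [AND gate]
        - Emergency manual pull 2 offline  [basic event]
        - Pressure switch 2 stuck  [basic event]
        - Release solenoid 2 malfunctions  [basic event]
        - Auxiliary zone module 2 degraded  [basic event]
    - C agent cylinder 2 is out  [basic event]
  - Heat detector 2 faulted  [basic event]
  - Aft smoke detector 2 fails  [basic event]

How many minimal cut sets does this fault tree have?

Release chain unavailable [AND]: one cut set from each child combined → 1 × 1 × 1 = 1 cut set(s).
Detection loop down [AND]: one cut set from each child combined → 1 × 1 = 1 cut set(s).
Zone B inoperative [OR]: union of children's cut sets → 3 cut set(s).
Zone A down [AND]: one cut set from each child combined → 1 × 3 × 1 × 1 = 3 cut set(s).
Agent supply fails [AND]: one cut set from each child combined → 1 × 1 × 1 × 1 = 1 cut set(s).
Manual path fails [AND]: one cut set from each child combined → 1 × 1 = 1 cut set(s).
Release chain 2 unavailable [OR]: union of children's cut sets → 3 cut set(s).
Fire suppression does not activate [OR]: union of children's cut sets → 8 cut set(s).
Minimal cut sets: {Aft release solenoid is down, Backup smoke detector faulted, C zone module malfunctions, Manual pull is out, Pressure switch failed, Primary discharge nozzle is out, Upper control panel faulted}; {Aft release solenoid is down, Agent cylinder is down, Backup smoke detector faulted, Manual pull is out, Pressure switch failed, Primary discharge nozzle is out, Upper control panel faulted}; {Aft release solenoid is down, Backup smoke detector faulted, Heat detector failed, Manual pull is out, Pressure switch failed, Primary discharge nozzle is out, Upper control panel faulted}; {Abort switch lost}; {Auxiliary zone module 2 degraded, Emergency manual pull 2 offline, Pressure switch 2 stuck, Primary discharge nozzle 2 lost, Release solenoid 2 malfunctions}; {C agent cylinder 2 is out}; {Heat detector 2 faulted}; {Aft smoke detector 2 fails}.

8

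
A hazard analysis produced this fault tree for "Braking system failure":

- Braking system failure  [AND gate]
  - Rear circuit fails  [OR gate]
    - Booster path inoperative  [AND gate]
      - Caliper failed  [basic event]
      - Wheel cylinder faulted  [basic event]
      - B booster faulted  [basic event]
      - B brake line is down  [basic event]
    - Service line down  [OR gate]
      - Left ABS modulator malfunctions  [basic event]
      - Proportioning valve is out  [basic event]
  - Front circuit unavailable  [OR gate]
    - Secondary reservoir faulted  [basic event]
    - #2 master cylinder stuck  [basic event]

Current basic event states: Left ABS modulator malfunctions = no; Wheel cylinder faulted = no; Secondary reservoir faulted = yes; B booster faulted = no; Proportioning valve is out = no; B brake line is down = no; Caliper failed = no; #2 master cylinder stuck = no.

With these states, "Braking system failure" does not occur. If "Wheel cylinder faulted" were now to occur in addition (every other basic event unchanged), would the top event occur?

Counterfactual: set "Wheel cylinder faulted" to occurred.
Booster path inoperative [AND]: Caliper failed=not, Wheel cylinder faulted=occurs, B booster faulted=not, B brake line is down=not → not all inputs occur → does not occur.
Service line down [OR]: Left ABS modulator malfunctions=not, Proportioning valve is out=not → no input occurs → does not occur.
Rear circuit fails [OR]: Booster path inoperative=not, Service line down=not → no input occurs → does not occur.
Front circuit unavailable [OR]: Secondary reservoir faulted=occurs, #2 master cylinder stuck=not → at least one input occurs → occurs.
Braking system failure [AND]: Rear circuit fails=not, Front circuit unavailable=occurs → not all inputs occur → does not occur.

No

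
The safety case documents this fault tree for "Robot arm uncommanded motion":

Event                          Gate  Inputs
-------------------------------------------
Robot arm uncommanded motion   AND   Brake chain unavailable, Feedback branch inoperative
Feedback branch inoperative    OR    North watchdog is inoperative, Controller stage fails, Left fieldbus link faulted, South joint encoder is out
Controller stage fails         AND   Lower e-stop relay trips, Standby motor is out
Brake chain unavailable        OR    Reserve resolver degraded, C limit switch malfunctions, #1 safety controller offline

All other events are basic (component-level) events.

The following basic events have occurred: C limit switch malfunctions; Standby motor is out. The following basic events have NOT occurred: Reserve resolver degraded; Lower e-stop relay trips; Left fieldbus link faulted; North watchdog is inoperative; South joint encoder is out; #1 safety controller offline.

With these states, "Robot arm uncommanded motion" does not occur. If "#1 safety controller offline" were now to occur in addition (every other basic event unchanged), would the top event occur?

No

Counterfactual: set "#1 safety controller offline" to occurred.
Brake chain unavailable [OR]: Reserve resolver degraded=not, C limit switch malfunctions=occurs, #1 safety controller offline=occurs → at least one input occurs → occurs.
Controller stage fails [AND]: Lower e-stop relay trips=not, Standby motor is out=occurs → not all inputs occur → does not occur.
Feedback branch inoperative [OR]: North watchdog is inoperative=not, Controller stage fails=not, Left fieldbus link faulted=not, South joint encoder is out=not → no input occurs → does not occur.
Robot arm uncommanded motion [AND]: Brake chain unavailable=occurs, Feedback branch inoperative=not → not all inputs occur → does not occur.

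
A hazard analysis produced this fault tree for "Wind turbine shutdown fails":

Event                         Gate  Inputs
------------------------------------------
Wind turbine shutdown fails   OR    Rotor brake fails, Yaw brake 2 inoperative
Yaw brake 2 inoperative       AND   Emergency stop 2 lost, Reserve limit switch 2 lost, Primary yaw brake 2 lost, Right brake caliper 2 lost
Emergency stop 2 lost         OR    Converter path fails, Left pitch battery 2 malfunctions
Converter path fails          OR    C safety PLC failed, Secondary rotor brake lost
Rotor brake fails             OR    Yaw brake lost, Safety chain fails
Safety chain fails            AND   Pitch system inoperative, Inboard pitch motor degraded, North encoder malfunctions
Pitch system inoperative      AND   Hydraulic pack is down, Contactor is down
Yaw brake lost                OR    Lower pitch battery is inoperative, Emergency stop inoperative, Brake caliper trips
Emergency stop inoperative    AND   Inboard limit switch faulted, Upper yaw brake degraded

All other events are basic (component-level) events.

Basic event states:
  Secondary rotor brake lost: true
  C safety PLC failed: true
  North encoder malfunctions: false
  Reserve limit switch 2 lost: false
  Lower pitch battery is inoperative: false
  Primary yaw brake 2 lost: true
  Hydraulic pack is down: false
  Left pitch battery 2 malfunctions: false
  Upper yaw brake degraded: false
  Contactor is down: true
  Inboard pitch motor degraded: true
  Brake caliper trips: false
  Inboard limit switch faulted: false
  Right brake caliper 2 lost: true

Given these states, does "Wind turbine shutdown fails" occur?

Emergency stop inoperative [AND]: Inboard limit switch faulted=not, Upper yaw brake degraded=not → not all inputs occur → does not occur.
Yaw brake lost [OR]: Lower pitch battery is inoperative=not, Emergency stop inoperative=not, Brake caliper trips=not → no input occurs → does not occur.
Pitch system inoperative [AND]: Hydraulic pack is down=not, Contactor is down=occurs → not all inputs occur → does not occur.
Safety chain fails [AND]: Pitch system inoperative=not, Inboard pitch motor degraded=occurs, North encoder malfunctions=not → not all inputs occur → does not occur.
Rotor brake fails [OR]: Yaw brake lost=not, Safety chain fails=not → no input occurs → does not occur.
Converter path fails [OR]: C safety PLC failed=occurs, Secondary rotor brake lost=occurs → at least one input occurs → occurs.
Emergency stop 2 lost [OR]: Converter path fails=occurs, Left pitch battery 2 malfunctions=not → at least one input occurs → occurs.
Yaw brake 2 inoperative [AND]: Emergency stop 2 lost=occurs, Reserve limit switch 2 lost=not, Primary yaw brake 2 lost=occurs, Right brake caliper 2 lost=occurs → not all inputs occur → does not occur.
Wind turbine shutdown fails [OR]: Rotor brake fails=not, Yaw brake 2 inoperative=not → no input occurs → does not occur.

No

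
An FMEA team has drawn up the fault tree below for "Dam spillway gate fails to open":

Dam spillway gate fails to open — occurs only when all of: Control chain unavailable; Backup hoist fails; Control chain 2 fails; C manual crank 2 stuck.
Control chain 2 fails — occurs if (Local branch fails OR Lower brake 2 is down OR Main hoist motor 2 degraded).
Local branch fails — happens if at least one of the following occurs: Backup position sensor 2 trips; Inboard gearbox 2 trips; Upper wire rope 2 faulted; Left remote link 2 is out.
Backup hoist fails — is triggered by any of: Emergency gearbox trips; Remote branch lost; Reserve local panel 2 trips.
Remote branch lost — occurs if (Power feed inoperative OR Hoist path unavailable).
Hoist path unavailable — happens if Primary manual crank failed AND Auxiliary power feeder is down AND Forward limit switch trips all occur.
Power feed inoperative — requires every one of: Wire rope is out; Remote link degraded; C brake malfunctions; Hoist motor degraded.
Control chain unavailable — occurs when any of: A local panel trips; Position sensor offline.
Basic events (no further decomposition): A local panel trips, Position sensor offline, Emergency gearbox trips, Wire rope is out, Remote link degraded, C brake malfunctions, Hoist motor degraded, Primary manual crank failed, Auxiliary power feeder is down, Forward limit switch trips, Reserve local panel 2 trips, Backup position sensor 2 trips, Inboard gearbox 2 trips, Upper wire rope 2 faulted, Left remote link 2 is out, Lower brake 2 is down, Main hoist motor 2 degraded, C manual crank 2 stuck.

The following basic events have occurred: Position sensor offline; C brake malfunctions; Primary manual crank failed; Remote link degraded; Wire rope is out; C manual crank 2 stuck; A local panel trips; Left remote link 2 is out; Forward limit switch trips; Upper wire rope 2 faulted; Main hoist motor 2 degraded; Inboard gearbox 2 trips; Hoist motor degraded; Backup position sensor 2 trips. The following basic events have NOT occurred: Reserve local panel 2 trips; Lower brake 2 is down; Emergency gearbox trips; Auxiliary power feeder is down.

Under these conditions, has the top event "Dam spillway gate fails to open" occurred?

Control chain unavailable [OR]: A local panel trips=occurs, Position sensor offline=occurs → at least one input occurs → occurs.
Power feed inoperative [AND]: Wire rope is out=occurs, Remote link degraded=occurs, C brake malfunctions=occurs, Hoist motor degraded=occurs → all inputs occur → occurs.
Hoist path unavailable [AND]: Primary manual crank failed=occurs, Auxiliary power feeder is down=not, Forward limit switch trips=occurs → not all inputs occur → does not occur.
Remote branch lost [OR]: Power feed inoperative=occurs, Hoist path unavailable=not → at least one input occurs → occurs.
Backup hoist fails [OR]: Emergency gearbox trips=not, Remote branch lost=occurs, Reserve local panel 2 trips=not → at least one input occurs → occurs.
Local branch fails [OR]: Backup position sensor 2 trips=occurs, Inboard gearbox 2 trips=occurs, Upper wire rope 2 faulted=occurs, Left remote link 2 is out=occurs → at least one input occurs → occurs.
Control chain 2 fails [OR]: Local branch fails=occurs, Lower brake 2 is down=not, Main hoist motor 2 degraded=occurs → at least one input occurs → occurs.
Dam spillway gate fails to open [AND]: Control chain unavailable=occurs, Backup hoist fails=occurs, Control chain 2 fails=occurs, C manual crank 2 stuck=occurs → all inputs occur → occurs.

Yes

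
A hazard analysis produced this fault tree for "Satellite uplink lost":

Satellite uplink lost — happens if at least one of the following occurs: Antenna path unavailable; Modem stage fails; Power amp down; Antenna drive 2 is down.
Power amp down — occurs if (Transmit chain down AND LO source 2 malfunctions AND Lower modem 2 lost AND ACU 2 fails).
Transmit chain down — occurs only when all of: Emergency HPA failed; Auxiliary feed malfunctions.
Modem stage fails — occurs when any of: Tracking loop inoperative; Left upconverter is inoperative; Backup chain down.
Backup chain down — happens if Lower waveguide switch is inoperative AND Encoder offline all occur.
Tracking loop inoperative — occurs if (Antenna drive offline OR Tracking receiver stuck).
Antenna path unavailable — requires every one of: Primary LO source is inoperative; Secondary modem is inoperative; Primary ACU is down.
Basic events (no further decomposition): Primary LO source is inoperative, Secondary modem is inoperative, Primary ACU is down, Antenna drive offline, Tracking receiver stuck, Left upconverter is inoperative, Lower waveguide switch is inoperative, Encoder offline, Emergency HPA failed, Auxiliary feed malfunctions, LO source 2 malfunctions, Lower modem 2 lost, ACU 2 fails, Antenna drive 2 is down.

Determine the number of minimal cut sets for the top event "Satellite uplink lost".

7

Antenna path unavailable [AND]: one cut set from each child combined → 1 × 1 × 1 = 1 cut set(s).
Tracking loop inoperative [OR]: union of children's cut sets → 2 cut set(s).
Backup chain down [AND]: one cut set from each child combined → 1 × 1 = 1 cut set(s).
Modem stage fails [OR]: union of children's cut sets → 4 cut set(s).
Transmit chain down [AND]: one cut set from each child combined → 1 × 1 = 1 cut set(s).
Power amp down [AND]: one cut set from each child combined → 1 × 1 × 1 × 1 = 1 cut set(s).
Satellite uplink lost [OR]: union of children's cut sets → 7 cut set(s).
Minimal cut sets: {Primary ACU is down, Primary LO source is inoperative, Secondary modem is inoperative}; {Antenna drive offline}; {Tracking receiver stuck}; {Left upconverter is inoperative}; {Encoder offline, Lower waveguide switch is inoperative}; {ACU 2 fails, Auxiliary feed malfunctions, Emergency HPA failed, LO source 2 malfunctions, Lower modem 2 lost}; {Antenna drive 2 is down}.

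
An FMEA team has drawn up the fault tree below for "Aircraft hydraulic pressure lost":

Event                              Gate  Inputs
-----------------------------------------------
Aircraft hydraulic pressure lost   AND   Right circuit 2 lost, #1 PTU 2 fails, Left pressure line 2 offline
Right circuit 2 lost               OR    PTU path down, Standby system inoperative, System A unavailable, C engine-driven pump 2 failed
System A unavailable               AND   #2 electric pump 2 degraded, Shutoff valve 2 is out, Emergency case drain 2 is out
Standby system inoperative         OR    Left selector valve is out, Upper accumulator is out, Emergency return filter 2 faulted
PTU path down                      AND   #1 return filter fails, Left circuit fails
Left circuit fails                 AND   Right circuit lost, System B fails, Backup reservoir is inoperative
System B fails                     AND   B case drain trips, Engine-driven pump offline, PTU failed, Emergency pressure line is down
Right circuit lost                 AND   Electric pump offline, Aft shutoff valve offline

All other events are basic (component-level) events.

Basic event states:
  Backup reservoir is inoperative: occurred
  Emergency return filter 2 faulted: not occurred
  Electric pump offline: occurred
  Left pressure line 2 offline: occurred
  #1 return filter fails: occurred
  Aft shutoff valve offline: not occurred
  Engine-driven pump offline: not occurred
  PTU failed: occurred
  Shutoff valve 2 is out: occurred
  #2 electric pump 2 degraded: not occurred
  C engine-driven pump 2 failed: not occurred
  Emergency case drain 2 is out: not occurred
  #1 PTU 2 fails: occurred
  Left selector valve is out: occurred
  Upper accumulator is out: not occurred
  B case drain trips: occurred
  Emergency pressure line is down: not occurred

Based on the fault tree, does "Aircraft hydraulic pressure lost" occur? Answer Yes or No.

Right circuit lost [AND]: Electric pump offline=occurs, Aft shutoff valve offline=not → not all inputs occur → does not occur.
System B fails [AND]: B case drain trips=occurs, Engine-driven pump offline=not, PTU failed=occurs, Emergency pressure line is down=not → not all inputs occur → does not occur.
Left circuit fails [AND]: Right circuit lost=not, System B fails=not, Backup reservoir is inoperative=occurs → not all inputs occur → does not occur.
PTU path down [AND]: #1 return filter fails=occurs, Left circuit fails=not → not all inputs occur → does not occur.
Standby system inoperative [OR]: Left selector valve is out=occurs, Upper accumulator is out=not, Emergency return filter 2 faulted=not → at least one input occurs → occurs.
System A unavailable [AND]: #2 electric pump 2 degraded=not, Shutoff valve 2 is out=occurs, Emergency case drain 2 is out=not → not all inputs occur → does not occur.
Right circuit 2 lost [OR]: PTU path down=not, Standby system inoperative=occurs, System A unavailable=not, C engine-driven pump 2 failed=not → at least one input occurs → occurs.
Aircraft hydraulic pressure lost [AND]: Right circuit 2 lost=occurs, #1 PTU 2 fails=occurs, Left pressure line 2 offline=occurs → all inputs occur → occurs.

Yes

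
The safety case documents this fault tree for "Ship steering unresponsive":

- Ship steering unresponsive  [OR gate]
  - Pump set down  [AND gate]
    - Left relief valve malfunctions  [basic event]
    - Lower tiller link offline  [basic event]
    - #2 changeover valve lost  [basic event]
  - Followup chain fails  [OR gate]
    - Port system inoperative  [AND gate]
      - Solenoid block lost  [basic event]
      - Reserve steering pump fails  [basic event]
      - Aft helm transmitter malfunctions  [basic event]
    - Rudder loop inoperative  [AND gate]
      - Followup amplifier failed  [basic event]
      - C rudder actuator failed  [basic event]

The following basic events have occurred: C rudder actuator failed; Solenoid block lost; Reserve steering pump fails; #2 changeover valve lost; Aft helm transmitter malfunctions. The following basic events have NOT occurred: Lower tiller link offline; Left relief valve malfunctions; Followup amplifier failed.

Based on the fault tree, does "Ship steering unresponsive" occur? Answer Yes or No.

Yes

Pump set down [AND]: Left relief valve malfunctions=not, Lower tiller link offline=not, #2 changeover valve lost=occurs → not all inputs occur → does not occur.
Port system inoperative [AND]: Solenoid block lost=occurs, Reserve steering pump fails=occurs, Aft helm transmitter malfunctions=occurs → all inputs occur → occurs.
Rudder loop inoperative [AND]: Followup amplifier failed=not, C rudder actuator failed=occurs → not all inputs occur → does not occur.
Followup chain fails [OR]: Port system inoperative=occurs, Rudder loop inoperative=not → at least one input occurs → occurs.
Ship steering unresponsive [OR]: Pump set down=not, Followup chain fails=occurs → at least one input occurs → occurs.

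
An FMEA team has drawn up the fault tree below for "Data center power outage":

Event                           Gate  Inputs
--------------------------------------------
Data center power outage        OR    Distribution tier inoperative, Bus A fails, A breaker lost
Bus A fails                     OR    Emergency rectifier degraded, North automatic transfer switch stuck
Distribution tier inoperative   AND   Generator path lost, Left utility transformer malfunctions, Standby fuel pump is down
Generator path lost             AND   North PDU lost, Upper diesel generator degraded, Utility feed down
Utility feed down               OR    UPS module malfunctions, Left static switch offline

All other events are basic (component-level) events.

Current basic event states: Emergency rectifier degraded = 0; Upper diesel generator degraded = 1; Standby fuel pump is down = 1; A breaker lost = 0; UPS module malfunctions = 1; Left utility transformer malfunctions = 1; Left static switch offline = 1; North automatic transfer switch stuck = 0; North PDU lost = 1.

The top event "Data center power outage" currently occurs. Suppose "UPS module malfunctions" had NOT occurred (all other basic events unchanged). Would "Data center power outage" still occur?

Counterfactual: set "UPS module malfunctions" to not occurred.
Utility feed down [OR]: UPS module malfunctions=not, Left static switch offline=occurs → at least one input occurs → occurs.
Generator path lost [AND]: North PDU lost=occurs, Upper diesel generator degraded=occurs, Utility feed down=occurs → all inputs occur → occurs.
Distribution tier inoperative [AND]: Generator path lost=occurs, Left utility transformer malfunctions=occurs, Standby fuel pump is down=occurs → all inputs occur → occurs.
Bus A fails [OR]: Emergency rectifier degraded=not, North automatic transfer switch stuck=not → no input occurs → does not occur.
Data center power outage [OR]: Distribution tier inoperative=occurs, Bus A fails=not, A breaker lost=not → at least one input occurs → occurs.

Yes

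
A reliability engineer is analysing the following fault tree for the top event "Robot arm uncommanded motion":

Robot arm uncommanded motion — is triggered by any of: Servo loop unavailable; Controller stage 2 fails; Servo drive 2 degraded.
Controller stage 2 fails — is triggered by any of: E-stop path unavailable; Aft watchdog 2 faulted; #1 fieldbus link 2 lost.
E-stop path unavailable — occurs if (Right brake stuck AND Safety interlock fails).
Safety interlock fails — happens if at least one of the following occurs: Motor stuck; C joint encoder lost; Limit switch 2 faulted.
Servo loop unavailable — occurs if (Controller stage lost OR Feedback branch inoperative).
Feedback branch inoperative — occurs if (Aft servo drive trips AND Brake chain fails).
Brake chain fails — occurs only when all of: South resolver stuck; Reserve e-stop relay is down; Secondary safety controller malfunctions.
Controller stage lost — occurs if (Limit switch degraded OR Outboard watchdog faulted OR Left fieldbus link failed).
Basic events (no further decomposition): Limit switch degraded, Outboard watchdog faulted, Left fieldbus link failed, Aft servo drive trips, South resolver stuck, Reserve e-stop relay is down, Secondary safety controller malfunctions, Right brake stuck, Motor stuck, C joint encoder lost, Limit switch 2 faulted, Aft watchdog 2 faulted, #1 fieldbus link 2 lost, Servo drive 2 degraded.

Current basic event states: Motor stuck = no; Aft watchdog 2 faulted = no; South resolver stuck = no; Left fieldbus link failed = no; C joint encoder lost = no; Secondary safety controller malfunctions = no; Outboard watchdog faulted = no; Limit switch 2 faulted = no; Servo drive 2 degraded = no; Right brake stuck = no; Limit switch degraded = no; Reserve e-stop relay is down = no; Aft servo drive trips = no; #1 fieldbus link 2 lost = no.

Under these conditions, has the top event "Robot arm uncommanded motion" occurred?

No

Controller stage lost [OR]: Limit switch degraded=not, Outboard watchdog faulted=not, Left fieldbus link failed=not → no input occurs → does not occur.
Brake chain fails [AND]: South resolver stuck=not, Reserve e-stop relay is down=not, Secondary safety controller malfunctions=not → not all inputs occur → does not occur.
Feedback branch inoperative [AND]: Aft servo drive trips=not, Brake chain fails=not → not all inputs occur → does not occur.
Servo loop unavailable [OR]: Controller stage lost=not, Feedback branch inoperative=not → no input occurs → does not occur.
Safety interlock fails [OR]: Motor stuck=not, C joint encoder lost=not, Limit switch 2 faulted=not → no input occurs → does not occur.
E-stop path unavailable [AND]: Right brake stuck=not, Safety interlock fails=not → not all inputs occur → does not occur.
Controller stage 2 fails [OR]: E-stop path unavailable=not, Aft watchdog 2 faulted=not, #1 fieldbus link 2 lost=not → no input occurs → does not occur.
Robot arm uncommanded motion [OR]: Servo loop unavailable=not, Controller stage 2 fails=not, Servo drive 2 degraded=not → no input occurs → does not occur.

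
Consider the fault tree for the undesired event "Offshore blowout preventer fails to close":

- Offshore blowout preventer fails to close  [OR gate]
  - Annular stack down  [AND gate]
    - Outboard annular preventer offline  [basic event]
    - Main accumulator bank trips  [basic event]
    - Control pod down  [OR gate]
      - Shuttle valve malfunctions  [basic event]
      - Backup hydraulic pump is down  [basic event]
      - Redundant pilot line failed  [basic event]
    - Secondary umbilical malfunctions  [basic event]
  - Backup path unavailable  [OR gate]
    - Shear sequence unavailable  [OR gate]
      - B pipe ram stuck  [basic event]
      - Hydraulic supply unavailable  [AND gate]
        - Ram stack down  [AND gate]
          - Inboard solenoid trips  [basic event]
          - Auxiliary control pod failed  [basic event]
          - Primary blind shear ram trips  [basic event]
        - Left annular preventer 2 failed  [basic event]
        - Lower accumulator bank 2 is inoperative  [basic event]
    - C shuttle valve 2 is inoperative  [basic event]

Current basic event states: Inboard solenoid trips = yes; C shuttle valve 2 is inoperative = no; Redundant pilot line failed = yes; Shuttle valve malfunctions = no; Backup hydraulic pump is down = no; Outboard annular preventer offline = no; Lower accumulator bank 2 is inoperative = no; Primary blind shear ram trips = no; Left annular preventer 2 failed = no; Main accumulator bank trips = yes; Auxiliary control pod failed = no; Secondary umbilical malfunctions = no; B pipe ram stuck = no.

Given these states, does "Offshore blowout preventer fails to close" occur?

Control pod down [OR]: Shuttle valve malfunctions=not, Backup hydraulic pump is down=not, Redundant pilot line failed=occurs → at least one input occurs → occurs.
Annular stack down [AND]: Outboard annular preventer offline=not, Main accumulator bank trips=occurs, Control pod down=occurs, Secondary umbilical malfunctions=not → not all inputs occur → does not occur.
Ram stack down [AND]: Inboard solenoid trips=occurs, Auxiliary control pod failed=not, Primary blind shear ram trips=not → not all inputs occur → does not occur.
Hydraulic supply unavailable [AND]: Ram stack down=not, Left annular preventer 2 failed=not, Lower accumulator bank 2 is inoperative=not → not all inputs occur → does not occur.
Shear sequence unavailable [OR]: B pipe ram stuck=not, Hydraulic supply unavailable=not → no input occurs → does not occur.
Backup path unavailable [OR]: Shear sequence unavailable=not, C shuttle valve 2 is inoperative=not → no input occurs → does not occur.
Offshore blowout preventer fails to close [OR]: Annular stack down=not, Backup path unavailable=not → no input occurs → does not occur.

No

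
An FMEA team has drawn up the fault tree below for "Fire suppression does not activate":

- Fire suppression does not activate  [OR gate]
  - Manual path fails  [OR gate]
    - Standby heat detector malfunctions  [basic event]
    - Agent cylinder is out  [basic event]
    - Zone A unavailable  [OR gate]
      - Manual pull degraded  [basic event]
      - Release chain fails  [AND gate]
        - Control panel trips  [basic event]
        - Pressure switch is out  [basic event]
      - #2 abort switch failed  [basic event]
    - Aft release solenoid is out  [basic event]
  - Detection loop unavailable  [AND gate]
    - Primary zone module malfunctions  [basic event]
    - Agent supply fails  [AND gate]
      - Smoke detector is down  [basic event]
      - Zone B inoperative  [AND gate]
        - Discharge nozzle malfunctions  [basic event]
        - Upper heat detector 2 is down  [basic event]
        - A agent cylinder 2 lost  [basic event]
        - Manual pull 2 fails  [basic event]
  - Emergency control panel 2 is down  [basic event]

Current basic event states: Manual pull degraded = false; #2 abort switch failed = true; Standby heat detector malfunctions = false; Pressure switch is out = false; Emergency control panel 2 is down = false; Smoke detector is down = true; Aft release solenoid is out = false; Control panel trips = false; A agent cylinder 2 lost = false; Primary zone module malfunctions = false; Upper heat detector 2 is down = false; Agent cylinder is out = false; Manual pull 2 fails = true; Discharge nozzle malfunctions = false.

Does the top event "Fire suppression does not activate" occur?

Release chain fails [AND]: Control panel trips=not, Pressure switch is out=not → not all inputs occur → does not occur.
Zone A unavailable [OR]: Manual pull degraded=not, Release chain fails=not, #2 abort switch failed=occurs → at least one input occurs → occurs.
Manual path fails [OR]: Standby heat detector malfunctions=not, Agent cylinder is out=not, Zone A unavailable=occurs, Aft release solenoid is out=not → at least one input occurs → occurs.
Zone B inoperative [AND]: Discharge nozzle malfunctions=not, Upper heat detector 2 is down=not, A agent cylinder 2 lost=not, Manual pull 2 fails=occurs → not all inputs occur → does not occur.
Agent supply fails [AND]: Smoke detector is down=occurs, Zone B inoperative=not → not all inputs occur → does not occur.
Detection loop unavailable [AND]: Primary zone module malfunctions=not, Agent supply fails=not → not all inputs occur → does not occur.
Fire suppression does not activate [OR]: Manual path fails=occurs, Detection loop unavailable=not, Emergency control panel 2 is down=not → at least one input occurs → occurs.

Yes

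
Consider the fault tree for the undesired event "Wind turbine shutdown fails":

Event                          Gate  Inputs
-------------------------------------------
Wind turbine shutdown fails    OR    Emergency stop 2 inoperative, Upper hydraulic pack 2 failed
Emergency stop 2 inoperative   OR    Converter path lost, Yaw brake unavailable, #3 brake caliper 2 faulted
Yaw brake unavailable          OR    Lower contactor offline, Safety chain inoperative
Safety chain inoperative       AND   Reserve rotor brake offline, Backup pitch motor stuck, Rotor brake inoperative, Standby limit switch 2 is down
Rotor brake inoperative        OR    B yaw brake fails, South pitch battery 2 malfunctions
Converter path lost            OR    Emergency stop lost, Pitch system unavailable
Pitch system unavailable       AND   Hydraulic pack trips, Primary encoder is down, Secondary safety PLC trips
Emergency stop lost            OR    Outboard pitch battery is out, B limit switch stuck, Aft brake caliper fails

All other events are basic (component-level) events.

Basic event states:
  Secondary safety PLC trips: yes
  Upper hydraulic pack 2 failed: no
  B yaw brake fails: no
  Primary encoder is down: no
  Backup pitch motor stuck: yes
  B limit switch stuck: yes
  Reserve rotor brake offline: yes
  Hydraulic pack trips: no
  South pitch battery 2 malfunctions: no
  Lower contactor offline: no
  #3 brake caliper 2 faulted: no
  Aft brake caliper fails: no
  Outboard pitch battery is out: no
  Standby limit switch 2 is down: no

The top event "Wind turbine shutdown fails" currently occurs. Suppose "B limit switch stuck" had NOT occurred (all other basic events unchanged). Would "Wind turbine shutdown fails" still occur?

No

Counterfactual: set "B limit switch stuck" to not occurred.
Emergency stop lost [OR]: Outboard pitch battery is out=not, B limit switch stuck=not, Aft brake caliper fails=not → no input occurs → does not occur.
Pitch system unavailable [AND]: Hydraulic pack trips=not, Primary encoder is down=not, Secondary safety PLC trips=occurs → not all inputs occur → does not occur.
Converter path lost [OR]: Emergency stop lost=not, Pitch system unavailable=not → no input occurs → does not occur.
Rotor brake inoperative [OR]: B yaw brake fails=not, South pitch battery 2 malfunctions=not → no input occurs → does not occur.
Safety chain inoperative [AND]: Reserve rotor brake offline=occurs, Backup pitch motor stuck=occurs, Rotor brake inoperative=not, Standby limit switch 2 is down=not → not all inputs occur → does not occur.
Yaw brake unavailable [OR]: Lower contactor offline=not, Safety chain inoperative=not → no input occurs → does not occur.
Emergency stop 2 inoperative [OR]: Converter path lost=not, Yaw brake unavailable=not, #3 brake caliper 2 faulted=not → no input occurs → does not occur.
Wind turbine shutdown fails [OR]: Emergency stop 2 inoperative=not, Upper hydraulic pack 2 failed=not → no input occurs → does not occur.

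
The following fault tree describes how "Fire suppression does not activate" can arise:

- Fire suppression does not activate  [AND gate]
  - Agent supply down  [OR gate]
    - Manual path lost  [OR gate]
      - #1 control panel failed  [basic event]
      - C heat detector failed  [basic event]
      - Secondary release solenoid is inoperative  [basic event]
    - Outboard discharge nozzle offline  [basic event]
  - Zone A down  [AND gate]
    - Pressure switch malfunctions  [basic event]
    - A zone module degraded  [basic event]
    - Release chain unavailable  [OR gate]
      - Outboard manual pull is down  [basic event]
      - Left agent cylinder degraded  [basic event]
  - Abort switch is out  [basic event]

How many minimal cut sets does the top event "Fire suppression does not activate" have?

8

Manual path lost [OR]: union of children's cut sets → 3 cut set(s).
Agent supply down [OR]: union of children's cut sets → 4 cut set(s).
Release chain unavailable [OR]: union of children's cut sets → 2 cut set(s).
Zone A down [AND]: one cut set from each child combined → 1 × 1 × 2 = 2 cut set(s).
Fire suppression does not activate [AND]: one cut set from each child combined → 4 × 2 × 1 = 8 cut set(s).
Minimal cut sets: {#1 control panel failed, A zone module degraded, Abort switch is out, Outboard manual pull is down, Pressure switch malfunctions}; {#1 control panel failed, A zone module degraded, Abort switch is out, Left agent cylinder degraded, Pressure switch malfunctions}; {A zone module degraded, Abort switch is out, C heat detector failed, Outboard manual pull is down, Pressure switch malfunctions}; {A zone module degraded, Abort switch is out, C heat detector failed, Left agent cylinder degraded, Pressure switch malfunctions}; {A zone module degraded, Abort switch is out, Outboard manual pull is down, Pressure switch malfunctions, Secondary release solenoid is inoperative}; {A zone module degraded, Abort switch is out, Left agent cylinder degraded, Pressure switch malfunctions, Secondary release solenoid is inoperative}; {A zone module degraded, Abort switch is out, Outboard discharge nozzle offline, Outboard manual pull is down, Pressure switch malfunctions}; {A zone module degraded, Abort switch is out, Left agent cylinder degraded, Outboard discharge nozzle offline, Pressure switch malfunctions}.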